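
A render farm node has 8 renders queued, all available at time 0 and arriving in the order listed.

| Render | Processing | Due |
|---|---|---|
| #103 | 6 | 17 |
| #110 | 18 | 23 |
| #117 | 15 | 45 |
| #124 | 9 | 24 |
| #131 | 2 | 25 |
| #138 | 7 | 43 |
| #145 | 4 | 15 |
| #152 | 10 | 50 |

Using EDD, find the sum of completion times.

EDD (increasing due date): #145 #103 #110 #124 #131 #138 #117 #152.
#145: 0→4
#103: 4→10
#110: 10→28
#124: 28→37
#131: 37→39
#138: 39→46
#117: 46→61
#152: 61→71
Sum = 4+10+28+37+39+46+61+71 = 296.

296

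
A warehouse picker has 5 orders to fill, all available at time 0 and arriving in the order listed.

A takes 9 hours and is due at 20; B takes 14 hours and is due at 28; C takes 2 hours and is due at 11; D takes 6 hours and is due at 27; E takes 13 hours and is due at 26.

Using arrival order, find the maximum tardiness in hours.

18

FIFO (arrival order): A B C D E.
A: 0→9, due 20, tardiness 0
B: 9→23, due 28, tardiness 0
C: 23→25, due 11, tardiness 14
D: 25→31, due 27, tardiness 4
E: 31→44, due 26, tardiness 18
Maximum = 18.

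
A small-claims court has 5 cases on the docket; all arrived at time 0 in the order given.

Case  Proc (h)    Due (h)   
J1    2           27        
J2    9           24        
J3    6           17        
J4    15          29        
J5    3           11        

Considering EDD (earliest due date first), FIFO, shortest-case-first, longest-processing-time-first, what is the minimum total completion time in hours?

EDD (increasing due date): J5 J3 J2 J1 J4.
J5: 0→3
J3: 3→9
J2: 9→18
J1: 18→20
J4: 20→35
Sum = 3+9+18+20+35 = 85.
FIFO (arrival order): J1 J2 J3 J4 J5.
J1: 0→2
J2: 2→11
J3: 11→17
J4: 17→32
J5: 32→35
Sum = 2+11+17+32+35 = 97.
SPT (increasing processing time): J1 J5 J3 J2 J4.
J1: 0→2
J5: 2→5
J3: 5→11
J2: 11→20
J4: 20→35
Sum = 2+5+11+20+35 = 73.
LPT (decreasing processing time): J4 J2 J3 J5 J1.
J4: 0→15
J2: 15→24
J3: 24→30
J5: 30→33
J1: 33→35
Sum = 15+24+30+33+35 = 137.
EDD 85, FIFO 97, SPT 73, LPT 137 → minimum 73.

73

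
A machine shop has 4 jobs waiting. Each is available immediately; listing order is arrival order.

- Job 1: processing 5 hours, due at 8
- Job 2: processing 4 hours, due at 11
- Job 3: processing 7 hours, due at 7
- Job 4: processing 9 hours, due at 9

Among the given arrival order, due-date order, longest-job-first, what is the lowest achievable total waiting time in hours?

FIFO (arrival order): Job 1 Job 2 Job 3 Job 4.
Job 1: waits 0, runs 0→5
Job 2: waits 5, runs 5→9
Job 3: waits 9, runs 9→16
Job 4: waits 16, runs 16→25
Sum = 0+5+9+16 = 30.
EDD (increasing due date): Job 3 Job 1 Job 4 Job 2.
Job 3: waits 0, runs 0→7
Job 1: waits 7, runs 7→12
Job 4: waits 12, runs 12→21
Job 2: waits 21, runs 21→25
Sum = 0+7+12+21 = 40.
LPT (decreasing processing time): Job 4 Job 3 Job 1 Job 2.
Job 4: waits 0, runs 0→9
Job 3: waits 9, runs 9→16
Job 1: waits 16, runs 16→21
Job 2: waits 21, runs 21→25
Sum = 0+9+16+21 = 46.
FIFO 30, EDD 40, LPT 46 → minimum 30.

30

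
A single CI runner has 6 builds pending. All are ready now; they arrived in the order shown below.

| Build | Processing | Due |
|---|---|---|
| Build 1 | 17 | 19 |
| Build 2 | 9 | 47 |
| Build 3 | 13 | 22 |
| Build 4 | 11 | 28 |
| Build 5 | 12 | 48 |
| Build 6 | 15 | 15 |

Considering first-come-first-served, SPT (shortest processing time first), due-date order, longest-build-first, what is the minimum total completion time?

243

FIFO (arrival order): Build 1 Build 2 Build 3 Build 4 Build 5 Build 6.
Build 1: 0→17
Build 2: 17→26
Build 3: 26→39
Build 4: 39→50
Build 5: 50→62
Build 6: 62→77
Sum = 17+26+39+50+62+77 = 271.
SPT (increasing processing time): Build 2 Build 4 Build 5 Build 3 Build 6 Build 1.
Build 2: 0→9
Build 4: 9→20
Build 5: 20→32
Build 3: 32→45
Build 6: 45→60
Build 1: 60→77
Sum = 9+20+32+45+60+77 = 243.
EDD (increasing due date): Build 6 Build 1 Build 3 Build 4 Build 2 Build 5.
Build 6: 0→15
Build 1: 15→32
Build 3: 32→45
Build 4: 45→56
Build 2: 56→65
Build 5: 65→77
Sum = 15+32+45+56+65+77 = 290.
LPT (decreasing processing time): Build 1 Build 6 Build 3 Build 5 Build 4 Build 2.
Build 1: 0→17
Build 6: 17→32
Build 3: 32→45
Build 5: 45→57
Build 4: 57→68
Build 2: 68→77
Sum = 17+32+45+57+68+77 = 296.
FIFO 271, SPT 243, EDD 290, LPT 296 → minimum 243.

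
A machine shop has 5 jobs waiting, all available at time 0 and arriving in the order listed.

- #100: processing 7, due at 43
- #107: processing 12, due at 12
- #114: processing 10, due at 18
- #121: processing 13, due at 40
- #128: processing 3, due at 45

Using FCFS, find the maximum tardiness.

11

FIFO (arrival order): #100 #107 #114 #121 #128.
#100: 0→7, due 43, tardiness 0
#107: 7→19, due 12, tardiness 7
#114: 19→29, due 18, tardiness 11
#121: 29→42, due 40, tardiness 2
#128: 42→45, due 45, tardiness 0
Maximum = 11.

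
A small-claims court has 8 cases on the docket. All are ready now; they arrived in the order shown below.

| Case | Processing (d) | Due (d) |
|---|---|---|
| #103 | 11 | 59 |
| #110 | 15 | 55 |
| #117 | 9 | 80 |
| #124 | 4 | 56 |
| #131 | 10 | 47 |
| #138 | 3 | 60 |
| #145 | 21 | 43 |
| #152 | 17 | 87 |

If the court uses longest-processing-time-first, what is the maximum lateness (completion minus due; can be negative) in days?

31

LPT (decreasing processing time): #145 #152 #110 #103 #131 #117 #124 #138.
#145: 0→21, due 43, lateness -22
#152: 21→38, due 87, lateness -49
#110: 38→53, due 55, lateness -2
#103: 53→64, due 59, lateness 5
#131: 64→74, due 47, lateness 27
#117: 74→83, due 80, lateness 3
#124: 83→87, due 56, lateness 31
#138: 87→90, due 60, lateness 30
Maximum = 31.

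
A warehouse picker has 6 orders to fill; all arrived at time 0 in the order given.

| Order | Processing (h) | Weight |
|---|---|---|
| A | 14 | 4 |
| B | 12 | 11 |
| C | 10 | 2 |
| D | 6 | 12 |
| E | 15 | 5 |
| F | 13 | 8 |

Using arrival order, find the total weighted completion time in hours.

FIFO (arrival order): A B C D E F.
A: finishes 14, weight 4, w·C = 56
B: finishes 26, weight 11, w·C = 286
C: finishes 36, weight 2, w·C = 72
D: finishes 42, weight 12, w·C = 504
E: finishes 57, weight 5, w·C = 285
F: finishes 70, weight 8, w·C = 560
Sum = 56+286+72+504+285+560 = 1763.

1763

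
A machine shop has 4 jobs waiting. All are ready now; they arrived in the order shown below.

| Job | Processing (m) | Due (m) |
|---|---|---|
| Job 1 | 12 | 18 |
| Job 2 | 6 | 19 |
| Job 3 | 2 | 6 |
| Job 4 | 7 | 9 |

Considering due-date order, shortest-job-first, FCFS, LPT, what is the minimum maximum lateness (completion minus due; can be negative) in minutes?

8

EDD (increasing due date): Job 3 Job 4 Job 1 Job 2.
Job 3: 0→2, due 6, lateness -4
Job 4: 2→9, due 9, lateness 0
Job 1: 9→21, due 18, lateness 3
Job 2: 21→27, due 19, lateness 8
Maximum = 8.
SPT (increasing processing time): Job 3 Job 2 Job 4 Job 1.
Job 3: 0→2, due 6, lateness -4
Job 2: 2→8, due 19, lateness -11
Job 4: 8→15, due 9, lateness 6
Job 1: 15→27, due 18, lateness 9
Maximum = 9.
FIFO (arrival order): Job 1 Job 2 Job 3 Job 4.
Job 1: 0→12, due 18, lateness -6
Job 2: 12→18, due 19, lateness -1
Job 3: 18→20, due 6, lateness 14
Job 4: 20→27, due 9, lateness 18
Maximum = 18.
LPT (decreasing processing time): Job 1 Job 4 Job 2 Job 3.
Job 1: 0→12, due 18, lateness -6
Job 4: 12→19, due 9, lateness 10
Job 2: 19→25, due 19, lateness 6
Job 3: 25→27, due 6, lateness 21
Maximum = 21.
EDD 8, SPT 9, FIFO 18, LPT 21 → minimum 8.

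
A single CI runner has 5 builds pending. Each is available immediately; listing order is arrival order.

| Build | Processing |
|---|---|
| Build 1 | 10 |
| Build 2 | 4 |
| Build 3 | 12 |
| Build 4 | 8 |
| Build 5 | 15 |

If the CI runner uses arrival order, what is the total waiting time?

FIFO (arrival order): Build 1 Build 2 Build 3 Build 4 Build 5.
Build 1: waits 0, runs 0→10
Build 2: waits 10, runs 10→14
Build 3: waits 14, runs 14→26
Build 4: waits 26, runs 26→34
Build 5: waits 34, runs 34→49
Sum = 0+10+14+26+34 = 84.

84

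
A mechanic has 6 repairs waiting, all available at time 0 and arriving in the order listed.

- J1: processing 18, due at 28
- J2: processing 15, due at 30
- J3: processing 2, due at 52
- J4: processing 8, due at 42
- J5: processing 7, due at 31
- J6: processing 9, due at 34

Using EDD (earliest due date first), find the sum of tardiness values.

EDD (increasing due date): J1 J2 J5 J6 J4 J3.
J1: 0→18, due 28, tardiness 0
J2: 18→33, due 30, tardiness 3
J5: 33→40, due 31, tardiness 9
J6: 40→49, due 34, tardiness 15
J4: 49→57, due 42, tardiness 15
J3: 57→59, due 52, tardiness 7
Sum = 0+3+9+15+15+7 = 49.

49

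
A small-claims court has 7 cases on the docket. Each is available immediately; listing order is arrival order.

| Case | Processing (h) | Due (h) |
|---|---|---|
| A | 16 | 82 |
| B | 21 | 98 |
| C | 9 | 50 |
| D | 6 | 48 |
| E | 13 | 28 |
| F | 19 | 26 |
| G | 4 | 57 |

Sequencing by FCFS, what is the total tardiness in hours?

130

FIFO (arrival order): A B C D E F G.
A: 0→16, due 82, tardiness 0
B: 16→37, due 98, tardiness 0
C: 37→46, due 50, tardiness 0
D: 46→52, due 48, tardiness 4
E: 52→65, due 28, tardiness 37
F: 65→84, due 26, tardiness 58
G: 84→88, due 57, tardiness 31
Sum = 0+0+0+4+37+58+31 = 130.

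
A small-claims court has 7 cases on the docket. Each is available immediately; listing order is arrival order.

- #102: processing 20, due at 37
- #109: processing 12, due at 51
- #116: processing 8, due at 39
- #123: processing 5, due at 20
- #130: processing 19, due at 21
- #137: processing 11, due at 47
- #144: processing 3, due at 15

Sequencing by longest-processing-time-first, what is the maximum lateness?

63

LPT (decreasing processing time): #102 #130 #109 #137 #116 #123 #144.
#102: 0→20, due 37, lateness -17
#130: 20→39, due 21, lateness 18
#109: 39→51, due 51, lateness 0
#137: 51→62, due 47, lateness 15
#116: 62→70, due 39, lateness 31
#123: 70→75, due 20, lateness 55
#144: 75→78, due 15, lateness 63
Maximum = 63.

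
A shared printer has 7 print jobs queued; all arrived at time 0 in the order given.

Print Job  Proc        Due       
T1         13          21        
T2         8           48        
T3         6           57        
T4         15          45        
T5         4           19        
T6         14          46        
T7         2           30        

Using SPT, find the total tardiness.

SPT (increasing processing time): T7 T5 T3 T2 T1 T6 T4.
T7: 0→2, due 30, tardiness 0
T5: 2→6, due 19, tardiness 0
T3: 6→12, due 57, tardiness 0
T2: 12→20, due 48, tardiness 0
T1: 20→33, due 21, tardiness 12
T6: 33→47, due 46, tardiness 1
T4: 47→62, due 45, tardiness 17
Sum = 0+0+0+0+12+1+17 = 30.

30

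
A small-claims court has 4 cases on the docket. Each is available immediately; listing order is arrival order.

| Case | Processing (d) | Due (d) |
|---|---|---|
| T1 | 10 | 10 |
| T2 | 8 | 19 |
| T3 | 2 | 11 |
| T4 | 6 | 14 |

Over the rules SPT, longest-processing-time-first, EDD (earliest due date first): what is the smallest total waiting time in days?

SPT (increasing processing time): T3 T4 T2 T1.
T3: waits 0, runs 0→2
T4: waits 2, runs 2→8
T2: waits 8, runs 8→16
T1: waits 16, runs 16→26
Sum = 0+2+8+16 = 26.
LPT (decreasing processing time): T1 T2 T4 T3.
T1: waits 0, runs 0→10
T2: waits 10, runs 10→18
T4: waits 18, runs 18→24
T3: waits 24, runs 24→26
Sum = 0+10+18+24 = 52.
EDD (increasing due date): T1 T3 T4 T2.
T1: waits 0, runs 0→10
T3: waits 10, runs 10→12
T4: waits 12, runs 12→18
T2: waits 18, runs 18→26
Sum = 0+10+12+18 = 40.
SPT 26, LPT 52, EDD 40 → minimum 26.

26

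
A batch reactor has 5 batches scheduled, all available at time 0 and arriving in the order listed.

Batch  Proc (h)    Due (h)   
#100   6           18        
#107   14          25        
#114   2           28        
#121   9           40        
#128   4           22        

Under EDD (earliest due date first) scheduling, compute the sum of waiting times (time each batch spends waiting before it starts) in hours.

EDD (increasing due date): #100 #128 #107 #114 #121.
#100: waits 0, runs 0→6
#128: waits 6, runs 6→10
#107: waits 10, runs 10→24
#114: waits 24, runs 24→26
#121: waits 26, runs 26→35
Sum = 0+6+10+24+26 = 66.

66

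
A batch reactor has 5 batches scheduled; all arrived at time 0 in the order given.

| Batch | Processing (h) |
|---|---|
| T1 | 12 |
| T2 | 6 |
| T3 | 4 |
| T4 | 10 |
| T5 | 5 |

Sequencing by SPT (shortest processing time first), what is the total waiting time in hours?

53

SPT (increasing processing time): T3 T5 T2 T4 T1.
T3: waits 0, runs 0→4
T5: waits 4, runs 4→9
T2: waits 9, runs 9→15
T4: waits 15, runs 15→25
T1: waits 25, runs 25→37
Sum = 0+4+9+15+25 = 53.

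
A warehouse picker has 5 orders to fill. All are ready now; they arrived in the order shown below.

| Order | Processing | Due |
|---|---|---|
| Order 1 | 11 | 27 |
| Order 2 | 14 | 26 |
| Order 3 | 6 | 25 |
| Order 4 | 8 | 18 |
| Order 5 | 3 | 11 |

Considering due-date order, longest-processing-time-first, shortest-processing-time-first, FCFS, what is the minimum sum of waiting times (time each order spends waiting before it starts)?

EDD (increasing due date): Order 5 Order 4 Order 3 Order 2 Order 1.
Order 5: waits 0, runs 0→3
Order 4: waits 3, runs 3→11
Order 3: waits 11, runs 11→17
Order 2: waits 17, runs 17→31
Order 1: waits 31, runs 31→42
Sum = 0+3+11+17+31 = 62.
LPT (decreasing processing time): Order 2 Order 1 Order 4 Order 3 Order 5.
Order 2: waits 0, runs 0→14
Order 1: waits 14, runs 14→25
Order 4: waits 25, runs 25→33
Order 3: waits 33, runs 33→39
Order 5: waits 39, runs 39→42
Sum = 0+14+25+33+39 = 111.
SPT (increasing processing time): Order 5 Order 3 Order 4 Order 1 Order 2.
Order 5: waits 0, runs 0→3
Order 3: waits 3, runs 3→9
Order 4: waits 9, runs 9→17
Order 1: waits 17, runs 17→28
Order 2: waits 28, runs 28→42
Sum = 0+3+9+17+28 = 57.
FIFO (arrival order): Order 1 Order 2 Order 3 Order 4 Order 5.
Order 1: waits 0, runs 0→11
Order 2: waits 11, runs 11→25
Order 3: waits 25, runs 25→31
Order 4: waits 31, runs 31→39
Order 5: waits 39, runs 39→42
Sum = 0+11+25+31+39 = 106.
EDD 62, LPT 111, SPT 57, FIFO 106 → minimum 57.

57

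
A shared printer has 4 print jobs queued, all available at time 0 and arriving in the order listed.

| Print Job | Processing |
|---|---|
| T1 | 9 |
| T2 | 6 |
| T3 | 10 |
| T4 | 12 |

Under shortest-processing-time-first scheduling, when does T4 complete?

37

SPT (increasing processing time): T2 T1 T3 T4.
T2: 0→6
T1: 6→15
T3: 15→25
T4: 25→37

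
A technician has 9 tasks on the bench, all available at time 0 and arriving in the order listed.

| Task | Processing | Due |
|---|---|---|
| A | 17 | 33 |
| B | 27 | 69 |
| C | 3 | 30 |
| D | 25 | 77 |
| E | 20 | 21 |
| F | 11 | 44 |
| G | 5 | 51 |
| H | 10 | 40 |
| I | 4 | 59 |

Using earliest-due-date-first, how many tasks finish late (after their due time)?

7

EDD (increasing due date): E C A H F G I B D.
E: 0→20, due 21, tardiness 0
C: 20→23, due 30, tardiness 0
A: 23→40, due 33, tardiness 7
H: 40→50, due 40, tardiness 10
F: 50→61, due 44, tardiness 17
G: 61→66, due 51, tardiness 15
I: 66→70, due 59, tardiness 11
B: 70→97, due 69, tardiness 28
D: 97→122, due 77, tardiness 45
Late tasks: 7.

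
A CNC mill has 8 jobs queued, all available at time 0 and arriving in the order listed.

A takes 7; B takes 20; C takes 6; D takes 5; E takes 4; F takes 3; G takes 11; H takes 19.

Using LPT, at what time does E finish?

72

LPT (decreasing processing time): B H G A C D E F.
B: 0→20
H: 20→39
G: 39→50
A: 50→57
C: 57→63
D: 63→68
E: 68→72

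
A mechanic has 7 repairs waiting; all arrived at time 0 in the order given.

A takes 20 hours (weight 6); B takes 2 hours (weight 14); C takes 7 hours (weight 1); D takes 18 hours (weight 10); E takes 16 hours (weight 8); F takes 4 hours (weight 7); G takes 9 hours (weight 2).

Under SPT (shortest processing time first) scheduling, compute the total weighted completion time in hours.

SPT (increasing processing time): B F C G E D A.
B: finishes 2, weight 14, w·C = 28
F: finishes 6, weight 7, w·C = 42
C: finishes 13, weight 1, w·C = 13
G: finishes 22, weight 2, w·C = 44
E: finishes 38, weight 8, w·C = 304
D: finishes 56, weight 10, w·C = 560
A: finishes 76, weight 6, w·C = 456
Sum = 28+42+13+44+304+560+456 = 1447.

1447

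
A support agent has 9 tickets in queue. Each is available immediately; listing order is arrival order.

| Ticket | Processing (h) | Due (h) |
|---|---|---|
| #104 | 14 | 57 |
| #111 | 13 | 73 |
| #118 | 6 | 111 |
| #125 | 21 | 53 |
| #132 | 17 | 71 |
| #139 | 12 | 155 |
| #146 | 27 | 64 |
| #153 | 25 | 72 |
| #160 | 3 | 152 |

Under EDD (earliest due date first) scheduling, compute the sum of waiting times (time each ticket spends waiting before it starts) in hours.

667

EDD (increasing due date): #125 #104 #146 #132 #153 #111 #118 #160 #139.
#125: waits 0, runs 0→21
#104: waits 21, runs 21→35
#146: waits 35, runs 35→62
#132: waits 62, runs 62→79
#153: waits 79, runs 79→104
#111: waits 104, runs 104→117
#118: waits 117, runs 117→123
#160: waits 123, runs 123→126
#139: waits 126, runs 126→138
Sum = 0+21+35+62+79+104+117+123+126 = 667.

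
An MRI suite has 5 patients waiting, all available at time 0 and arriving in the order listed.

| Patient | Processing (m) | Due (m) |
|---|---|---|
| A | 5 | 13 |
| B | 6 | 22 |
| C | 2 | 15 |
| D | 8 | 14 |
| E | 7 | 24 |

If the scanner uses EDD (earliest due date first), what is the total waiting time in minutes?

EDD (increasing due date): A D C B E.
A: waits 0, runs 0→5
D: waits 5, runs 5→13
C: waits 13, runs 13→15
B: waits 15, runs 15→21
E: waits 21, runs 21→28
Sum = 0+5+13+15+21 = 54.

54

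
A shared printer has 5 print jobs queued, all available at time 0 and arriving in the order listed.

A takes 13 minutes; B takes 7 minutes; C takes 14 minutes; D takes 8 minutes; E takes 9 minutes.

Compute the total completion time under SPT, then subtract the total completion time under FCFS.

SPT (increasing processing time): B D E A C.
B: 0→7
D: 7→15
E: 15→24
A: 24→37
C: 37→51
Sum = 7+15+24+37+51 = 134.
FIFO (arrival order): A B C D E.
A: 0→13
B: 13→20
C: 20→34
D: 34→42
E: 42→51
Sum = 13+20+34+42+51 = 160.
Difference = 134 − 160 = -26.

-26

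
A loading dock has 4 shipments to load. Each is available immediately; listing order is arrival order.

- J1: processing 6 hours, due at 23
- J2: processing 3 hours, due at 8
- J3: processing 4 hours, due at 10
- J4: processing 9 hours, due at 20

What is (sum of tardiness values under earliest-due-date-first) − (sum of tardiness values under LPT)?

-23

EDD (increasing due date): J2 J3 J4 J1.
J2: 0→3, due 8, tardiness 0
J3: 3→7, due 10, tardiness 0
J4: 7→16, due 20, tardiness 0
J1: 16→22, due 23, tardiness 0
Sum = 0+0+0+0 = 0.
LPT (decreasing processing time): J4 J1 J3 J2.
J4: 0→9, due 20, tardiness 0
J1: 9→15, due 23, tardiness 0
J3: 15→19, due 10, tardiness 9
J2: 19→22, due 8, tardiness 14
Sum = 0+0+9+14 = 23.
Difference = 0 − 23 = -23.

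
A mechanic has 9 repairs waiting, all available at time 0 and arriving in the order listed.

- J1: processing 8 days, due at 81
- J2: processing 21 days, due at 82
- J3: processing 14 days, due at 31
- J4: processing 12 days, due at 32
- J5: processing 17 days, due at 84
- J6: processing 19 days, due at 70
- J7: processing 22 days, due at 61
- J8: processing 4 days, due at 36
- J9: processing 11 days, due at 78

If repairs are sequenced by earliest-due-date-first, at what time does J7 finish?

EDD (increasing due date): J3 J4 J8 J7 J6 J9 J1 J2 J5.
J3: 0→14
J4: 14→26
J8: 26→30
J7: 30→52

52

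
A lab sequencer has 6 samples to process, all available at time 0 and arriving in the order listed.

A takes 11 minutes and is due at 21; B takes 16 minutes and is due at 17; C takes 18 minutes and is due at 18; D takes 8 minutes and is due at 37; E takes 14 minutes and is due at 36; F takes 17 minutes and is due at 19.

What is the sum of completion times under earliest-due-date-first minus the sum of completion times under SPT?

EDD (increasing due date): B C F A E D.
B: 0→16
C: 16→34
F: 34→51
A: 51→62
E: 62→76
D: 76→84
Sum = 16+34+51+62+76+84 = 323.
SPT (increasing processing time): D A E B F C.
D: 0→8
A: 8→19
E: 19→33
B: 33→49
F: 49→66
C: 66→84
Sum = 8+19+33+49+66+84 = 259.
Difference = 323 − 259 = 64.

64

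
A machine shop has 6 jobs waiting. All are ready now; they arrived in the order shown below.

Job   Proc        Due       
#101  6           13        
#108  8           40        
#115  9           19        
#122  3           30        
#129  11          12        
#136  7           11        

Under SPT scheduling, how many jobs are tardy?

SPT (increasing processing time): #122 #101 #136 #108 #115 #129.
#122: 0→3, due 30, tardiness 0
#101: 3→9, due 13, tardiness 0
#136: 9→16, due 11, tardiness 5
#108: 16→24, due 40, tardiness 0
#115: 24→33, due 19, tardiness 14
#129: 33→44, due 12, tardiness 32
Late jobs: 3.

3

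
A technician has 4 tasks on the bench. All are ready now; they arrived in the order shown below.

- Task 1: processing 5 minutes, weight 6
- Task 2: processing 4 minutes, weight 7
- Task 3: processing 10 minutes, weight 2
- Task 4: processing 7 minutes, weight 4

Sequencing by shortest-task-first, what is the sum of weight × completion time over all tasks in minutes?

SPT (increasing processing time): Task 2 Task 1 Task 4 Task 3.
Task 2: finishes 4, weight 7, w·C = 28
Task 1: finishes 9, weight 6, w·C = 54
Task 4: finishes 16, weight 4, w·C = 64
Task 3: finishes 26, weight 2, w·C = 52
Sum = 28+54+64+52 = 198.

198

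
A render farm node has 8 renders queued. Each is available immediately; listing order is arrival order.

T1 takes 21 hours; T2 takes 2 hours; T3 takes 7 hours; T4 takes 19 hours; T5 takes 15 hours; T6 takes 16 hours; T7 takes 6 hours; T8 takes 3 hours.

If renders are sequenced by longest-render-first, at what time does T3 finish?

LPT (decreasing processing time): T1 T4 T6 T5 T3 T7 T8 T2.
T1: 0→21
T4: 21→40
T6: 40→56
T5: 56→71
T3: 71→78

78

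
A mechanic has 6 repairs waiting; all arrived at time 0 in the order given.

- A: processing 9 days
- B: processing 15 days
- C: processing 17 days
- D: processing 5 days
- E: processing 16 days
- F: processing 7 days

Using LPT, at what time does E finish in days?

33

LPT (decreasing processing time): C E B A F D.
C: 0→17
E: 17→33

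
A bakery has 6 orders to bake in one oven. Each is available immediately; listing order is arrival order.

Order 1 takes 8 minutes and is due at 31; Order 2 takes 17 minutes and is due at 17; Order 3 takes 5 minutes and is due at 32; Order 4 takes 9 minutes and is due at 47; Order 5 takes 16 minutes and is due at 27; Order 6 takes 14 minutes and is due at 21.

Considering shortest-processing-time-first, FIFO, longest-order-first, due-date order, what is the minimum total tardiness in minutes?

84

SPT (increasing processing time): Order 3 Order 1 Order 4 Order 6 Order 5 Order 2.
Order 3: 0→5, due 32, tardiness 0
Order 1: 5→13, due 31, tardiness 0
Order 4: 13→22, due 47, tardiness 0
Order 6: 22→36, due 21, tardiness 15
Order 5: 36→52, due 27, tardiness 25
Order 2: 52→69, due 17, tardiness 52
Sum = 0+0+0+15+25+52 = 92.
FIFO (arrival order): Order 1 Order 2 Order 3 Order 4 Order 5 Order 6.
Order 1: 0→8, due 31, tardiness 0
Order 2: 8→25, due 17, tardiness 8
Order 3: 25→30, due 32, tardiness 0
Order 4: 30→39, due 47, tardiness 0
Order 5: 39→55, due 27, tardiness 28
Order 6: 55→69, due 21, tardiness 48
Sum = 0+8+0+0+28+48 = 84.
LPT (decreasing processing time): Order 2 Order 5 Order 6 Order 4 Order 1 Order 3.
Order 2: 0→17, due 17, tardiness 0
Order 5: 17→33, due 27, tardiness 6
Order 6: 33→47, due 21, tardiness 26
Order 4: 47→56, due 47, tardiness 9
Order 1: 56→64, due 31, tardiness 33
Order 3: 64→69, due 32, tardiness 37
Sum = 0+6+26+9+33+37 = 111.
EDD (increasing due date): Order 2 Order 6 Order 5 Order 1 Order 3 Order 4.
Order 2: 0→17, due 17, tardiness 0
Order 6: 17→31, due 21, tardiness 10
Order 5: 31→47, due 27, tardiness 20
Order 1: 47→55, due 31, tardiness 24
Order 3: 55→60, due 32, tardiness 28
Order 4: 60→69, due 47, tardiness 22
Sum = 0+10+20+24+28+22 = 104.
SPT 92, FIFO 84, LPT 111, EDD 104 → minimum 84.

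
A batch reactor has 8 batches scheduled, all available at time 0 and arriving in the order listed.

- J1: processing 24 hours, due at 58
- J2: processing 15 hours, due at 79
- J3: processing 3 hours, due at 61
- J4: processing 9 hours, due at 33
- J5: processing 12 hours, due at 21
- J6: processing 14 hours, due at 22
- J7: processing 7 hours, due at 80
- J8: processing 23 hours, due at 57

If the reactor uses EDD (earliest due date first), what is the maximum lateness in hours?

27

EDD (increasing due date): J5 J6 J4 J8 J1 J3 J2 J7.
J5: 0→12, due 21, lateness -9
J6: 12→26, due 22, lateness 4
J4: 26→35, due 33, lateness 2
J8: 35→58, due 57, lateness 1
J1: 58→82, due 58, lateness 24
J3: 82→85, due 61, lateness 24
J2: 85→100, due 79, lateness 21
J7: 100→107, due 80, lateness 27
Maximum = 27.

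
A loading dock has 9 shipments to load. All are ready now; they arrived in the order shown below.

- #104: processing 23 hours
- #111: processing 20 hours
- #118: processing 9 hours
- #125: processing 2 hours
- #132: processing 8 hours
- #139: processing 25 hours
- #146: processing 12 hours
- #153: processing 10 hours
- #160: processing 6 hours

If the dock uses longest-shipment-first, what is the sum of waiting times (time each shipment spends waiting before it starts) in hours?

630

LPT (decreasing processing time): #139 #104 #111 #146 #153 #118 #132 #160 #125.
#139: waits 0, runs 0→25
#104: waits 25, runs 25→48
#111: waits 48, runs 48→68
#146: waits 68, runs 68→80
#153: waits 80, runs 80→90
#118: waits 90, runs 90→99
#132: waits 99, runs 99→107
#160: waits 107, runs 107→113
#125: waits 113, runs 113→115
Sum = 0+25+48+68+80+90+99+107+113 = 630.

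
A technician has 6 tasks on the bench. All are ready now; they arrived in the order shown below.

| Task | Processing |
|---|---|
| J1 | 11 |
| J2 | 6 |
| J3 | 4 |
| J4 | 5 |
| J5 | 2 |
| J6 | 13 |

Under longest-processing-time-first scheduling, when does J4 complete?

LPT (decreasing processing time): J6 J1 J2 J4 J3 J5.
J6: 0→13
J1: 13→24
J2: 24→30
J4: 30→35

35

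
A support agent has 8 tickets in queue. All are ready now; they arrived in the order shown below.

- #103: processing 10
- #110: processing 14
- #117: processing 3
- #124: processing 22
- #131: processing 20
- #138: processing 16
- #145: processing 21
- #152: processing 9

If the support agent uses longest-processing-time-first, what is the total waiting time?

515

LPT (decreasing processing time): #124 #145 #131 #138 #110 #103 #152 #117.
#124: waits 0, runs 0→22
#145: waits 22, runs 22→43
#131: waits 43, runs 43→63
#138: waits 63, runs 63→79
#110: waits 79, runs 79→93
#103: waits 93, runs 93→103
#152: waits 103, runs 103→112
#117: waits 112, runs 112→115
Sum = 0+22+43+63+79+93+103+112 = 515.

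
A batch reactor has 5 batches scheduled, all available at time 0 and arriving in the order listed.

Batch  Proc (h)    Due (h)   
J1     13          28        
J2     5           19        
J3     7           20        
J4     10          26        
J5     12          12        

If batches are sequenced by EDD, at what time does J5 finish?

12

EDD (increasing due date): J5 J2 J3 J4 J1.
J5: 0→12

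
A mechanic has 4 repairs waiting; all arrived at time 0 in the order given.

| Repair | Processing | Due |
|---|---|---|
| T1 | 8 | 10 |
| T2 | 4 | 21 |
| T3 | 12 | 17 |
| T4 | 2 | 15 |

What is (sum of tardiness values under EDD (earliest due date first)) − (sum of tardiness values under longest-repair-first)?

-14

EDD (increasing due date): T1 T4 T3 T2.
T1: 0→8, due 10, tardiness 0
T4: 8→10, due 15, tardiness 0
T3: 10→22, due 17, tardiness 5
T2: 22→26, due 21, tardiness 5
Sum = 0+0+5+5 = 10.
LPT (decreasing processing time): T3 T1 T2 T4.
T3: 0→12, due 17, tardiness 0
T1: 12→20, due 10, tardiness 10
T2: 20→24, due 21, tardiness 3
T4: 24→26, due 15, tardiness 11
Sum = 0+10+3+11 = 24.
Difference = 10 − 24 = -14.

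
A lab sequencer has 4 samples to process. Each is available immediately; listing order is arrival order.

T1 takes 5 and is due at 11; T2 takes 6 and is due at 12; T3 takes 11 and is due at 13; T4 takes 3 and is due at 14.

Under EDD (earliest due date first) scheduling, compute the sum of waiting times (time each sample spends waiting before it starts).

38

EDD (increasing due date): T1 T2 T3 T4.
T1: waits 0, runs 0→5
T2: waits 5, runs 5→11
T3: waits 11, runs 11→22
T4: waits 22, runs 22→25
Sum = 0+5+11+22 = 38.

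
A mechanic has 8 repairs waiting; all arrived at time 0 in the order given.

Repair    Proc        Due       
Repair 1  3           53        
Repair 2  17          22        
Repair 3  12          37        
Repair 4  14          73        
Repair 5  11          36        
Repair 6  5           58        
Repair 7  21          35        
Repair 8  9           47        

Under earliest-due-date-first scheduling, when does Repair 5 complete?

EDD (increasing due date): Repair 2 Repair 7 Repair 5 Repair 3 Repair 8 Repair 1 Repair 6 Repair 4.
Repair 2: 0→17
Repair 7: 17→38
Repair 5: 38→49

49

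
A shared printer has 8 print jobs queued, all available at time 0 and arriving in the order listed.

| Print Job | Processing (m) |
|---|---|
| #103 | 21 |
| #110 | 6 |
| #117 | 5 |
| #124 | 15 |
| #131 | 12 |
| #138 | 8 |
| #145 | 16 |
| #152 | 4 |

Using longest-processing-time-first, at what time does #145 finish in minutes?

LPT (decreasing processing time): #103 #145 #124 #131 #138 #110 #117 #152.
#103: 0→21
#145: 21→37

37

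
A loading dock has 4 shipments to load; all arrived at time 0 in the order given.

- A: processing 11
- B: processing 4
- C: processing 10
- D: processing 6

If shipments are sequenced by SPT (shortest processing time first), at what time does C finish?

SPT (increasing processing time): B D C A.
B: 0→4
D: 4→10
C: 10→20

20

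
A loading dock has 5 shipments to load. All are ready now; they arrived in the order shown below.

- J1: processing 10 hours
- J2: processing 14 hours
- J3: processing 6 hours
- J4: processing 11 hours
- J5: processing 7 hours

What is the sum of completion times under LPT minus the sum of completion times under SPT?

LPT (decreasing processing time): J2 J4 J1 J5 J3.
J2: 0→14
J4: 14→25
J1: 25→35
J5: 35→42
J3: 42→48
Sum = 14+25+35+42+48 = 164.
SPT (increasing processing time): J3 J5 J1 J4 J2.
J3: 0→6
J5: 6→13
J1: 13→23
J4: 23→34
J2: 34→48
Sum = 6+13+23+34+48 = 124.
Difference = 164 − 124 = 40.

40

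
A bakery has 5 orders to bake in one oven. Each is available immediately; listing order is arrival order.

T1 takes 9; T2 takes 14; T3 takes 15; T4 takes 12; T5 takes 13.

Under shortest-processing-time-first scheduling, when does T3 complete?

SPT (increasing processing time): T1 T4 T5 T2 T3.
T1: 0→9
T4: 9→21
T5: 21→34
T2: 34→48
T3: 48→63

63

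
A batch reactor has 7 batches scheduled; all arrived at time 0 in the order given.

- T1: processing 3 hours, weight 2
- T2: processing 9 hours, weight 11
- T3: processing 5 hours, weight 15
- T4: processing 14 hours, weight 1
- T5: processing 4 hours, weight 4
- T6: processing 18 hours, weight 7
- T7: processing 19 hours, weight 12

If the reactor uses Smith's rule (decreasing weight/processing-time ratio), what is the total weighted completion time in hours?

WSPT (decreasing weight/processing-time ratio): T3 T2 T5 T1 T7 T6 T4.
T3: finishes 5, weight 15, w·C = 75
T2: finishes 14, weight 11, w·C = 154
T5: finishes 18, weight 4, w·C = 72
T1: finishes 21, weight 2, w·C = 42
T7: finishes 40, weight 12, w·C = 480
T6: finishes 58, weight 7, w·C = 406
T4: finishes 72, weight 1, w·C = 72
Sum = 75+154+72+42+480+406+72 = 1301.

1301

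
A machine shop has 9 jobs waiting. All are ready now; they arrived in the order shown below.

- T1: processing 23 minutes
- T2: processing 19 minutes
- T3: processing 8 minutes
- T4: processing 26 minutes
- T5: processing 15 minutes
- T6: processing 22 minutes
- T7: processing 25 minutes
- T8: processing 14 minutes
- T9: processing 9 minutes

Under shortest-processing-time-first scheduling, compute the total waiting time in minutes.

499

SPT (increasing processing time): T3 T9 T8 T5 T2 T6 T1 T7 T4.
T3: waits 0, runs 0→8
T9: waits 8, runs 8→17
T8: waits 17, runs 17→31
T5: waits 31, runs 31→46
T2: waits 46, runs 46→65
T6: waits 65, runs 65→87
T1: waits 87, runs 87→110
T7: waits 110, runs 110→135
T4: waits 135, runs 135→161
Sum = 0+8+17+31+46+65+87+110+135 = 499.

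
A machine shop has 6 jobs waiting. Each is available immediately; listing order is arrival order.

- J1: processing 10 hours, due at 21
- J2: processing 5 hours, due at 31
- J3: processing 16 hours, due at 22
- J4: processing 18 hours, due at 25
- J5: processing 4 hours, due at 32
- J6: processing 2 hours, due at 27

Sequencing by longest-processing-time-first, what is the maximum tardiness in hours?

28

LPT (decreasing processing time): J4 J3 J1 J2 J5 J6.
J4: 0→18, due 25, tardiness 0
J3: 18→34, due 22, tardiness 12
J1: 34→44, due 21, tardiness 23
J2: 44→49, due 31, tardiness 18
J5: 49→53, due 32, tardiness 21
J6: 53→55, due 27, tardiness 28
Maximum = 28.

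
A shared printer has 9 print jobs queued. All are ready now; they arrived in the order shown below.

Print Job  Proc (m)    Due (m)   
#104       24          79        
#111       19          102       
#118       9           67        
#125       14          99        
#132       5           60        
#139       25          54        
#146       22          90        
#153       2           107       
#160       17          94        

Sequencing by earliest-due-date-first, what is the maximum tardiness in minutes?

EDD (increasing due date): #139 #132 #118 #104 #146 #160 #125 #111 #153.
#139: 0→25, due 54, tardiness 0
#132: 25→30, due 60, tardiness 0
#118: 30→39, due 67, tardiness 0
#104: 39→63, due 79, tardiness 0
#146: 63→85, due 90, tardiness 0
#160: 85→102, due 94, tardiness 8
#125: 102→116, due 99, tardiness 17
#111: 116→135, due 102, tardiness 33
#153: 135→137, due 107, tardiness 30
Maximum = 33.

33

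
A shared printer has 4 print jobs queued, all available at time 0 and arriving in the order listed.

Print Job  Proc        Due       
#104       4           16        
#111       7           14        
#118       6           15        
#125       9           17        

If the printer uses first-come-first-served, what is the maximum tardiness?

9

FIFO (arrival order): #104 #111 #118 #125.
#104: 0→4, due 16, tardiness 0
#111: 4→11, due 14, tardiness 0
#118: 11→17, due 15, tardiness 2
#125: 17→26, due 17, tardiness 9
Maximum = 9.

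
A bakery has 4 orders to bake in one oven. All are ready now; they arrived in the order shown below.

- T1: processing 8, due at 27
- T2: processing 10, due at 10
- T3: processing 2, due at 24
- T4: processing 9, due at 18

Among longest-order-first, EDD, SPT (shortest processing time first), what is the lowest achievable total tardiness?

3

LPT (decreasing processing time): T2 T4 T1 T3.
T2: 0→10, due 10, tardiness 0
T4: 10→19, due 18, tardiness 1
T1: 19→27, due 27, tardiness 0
T3: 27→29, due 24, tardiness 5
Sum = 0+1+0+5 = 6.
EDD (increasing due date): T2 T4 T3 T1.
T2: 0→10, due 10, tardiness 0
T4: 10→19, due 18, tardiness 1
T3: 19→21, due 24, tardiness 0
T1: 21→29, due 27, tardiness 2
Sum = 0+1+0+2 = 3.
SPT (increasing processing time): T3 T1 T4 T2.
T3: 0→2, due 24, tardiness 0
T1: 2→10, due 27, tardiness 0
T4: 10→19, due 18, tardiness 1
T2: 19→29, due 10, tardiness 19
Sum = 0+0+1+19 = 20.
LPT 6, EDD 3, SPT 20 → minimum 3.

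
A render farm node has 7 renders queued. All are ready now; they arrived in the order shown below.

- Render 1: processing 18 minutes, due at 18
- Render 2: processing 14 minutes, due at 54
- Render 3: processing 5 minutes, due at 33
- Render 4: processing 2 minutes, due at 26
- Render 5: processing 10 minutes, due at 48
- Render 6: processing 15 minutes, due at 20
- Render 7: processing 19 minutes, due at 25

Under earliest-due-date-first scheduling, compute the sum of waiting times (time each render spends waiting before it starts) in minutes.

EDD (increasing due date): Render 1 Render 6 Render 7 Render 4 Render 3 Render 5 Render 2.
Render 1: waits 0, runs 0→18
Render 6: waits 18, runs 18→33
Render 7: waits 33, runs 33→52
Render 4: waits 52, runs 52→54
Render 3: waits 54, runs 54→59
Render 5: waits 59, runs 59→69
Render 2: waits 69, runs 69→83
Sum = 0+18+33+52+54+59+69 = 285.

285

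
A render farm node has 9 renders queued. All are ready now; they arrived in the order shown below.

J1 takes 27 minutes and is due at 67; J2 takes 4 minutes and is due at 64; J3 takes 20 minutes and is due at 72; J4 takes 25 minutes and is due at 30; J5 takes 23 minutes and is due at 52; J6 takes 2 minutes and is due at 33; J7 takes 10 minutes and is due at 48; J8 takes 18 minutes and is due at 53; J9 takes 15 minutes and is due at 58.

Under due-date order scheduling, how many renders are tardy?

EDD (increasing due date): J4 J6 J7 J5 J8 J9 J2 J1 J3.
J4: 0→25, due 30, tardiness 0
J6: 25→27, due 33, tardiness 0
J7: 27→37, due 48, tardiness 0
J5: 37→60, due 52, tardiness 8
J8: 60→78, due 53, tardiness 25
J9: 78→93, due 58, tardiness 35
J2: 93→97, due 64, tardiness 33
J1: 97→124, due 67, tardiness 57
J3: 124→144, due 72, tardiness 72
Late renders: 6.

6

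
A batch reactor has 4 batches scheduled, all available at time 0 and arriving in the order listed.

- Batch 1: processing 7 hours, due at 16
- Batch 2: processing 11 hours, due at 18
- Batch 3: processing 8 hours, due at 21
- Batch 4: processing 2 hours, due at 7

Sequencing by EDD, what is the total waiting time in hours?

EDD (increasing due date): Batch 4 Batch 1 Batch 2 Batch 3.
Batch 4: waits 0, runs 0→2
Batch 1: waits 2, runs 2→9
Batch 2: waits 9, runs 9→20
Batch 3: waits 20, runs 20→28
Sum = 0+2+9+20 = 31.

31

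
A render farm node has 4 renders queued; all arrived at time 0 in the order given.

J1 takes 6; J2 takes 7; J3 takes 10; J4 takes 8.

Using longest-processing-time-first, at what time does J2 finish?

25

LPT (decreasing processing time): J3 J4 J2 J1.
J3: 0→10
J4: 10→18
J2: 18→25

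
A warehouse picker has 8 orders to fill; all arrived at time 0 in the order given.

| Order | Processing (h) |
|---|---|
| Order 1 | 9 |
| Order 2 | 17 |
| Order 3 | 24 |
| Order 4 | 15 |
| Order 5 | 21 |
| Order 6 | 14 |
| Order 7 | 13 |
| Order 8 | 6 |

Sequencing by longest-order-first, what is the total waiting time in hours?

516

LPT (decreasing processing time): Order 3 Order 5 Order 2 Order 4 Order 6 Order 7 Order 1 Order 8.
Order 3: waits 0, runs 0→24
Order 5: waits 24, runs 24→45
Order 2: waits 45, runs 45→62
Order 4: waits 62, runs 62→77
Order 6: waits 77, runs 77→91
Order 7: waits 91, runs 91→104
Order 1: waits 104, runs 104→113
Order 8: waits 113, runs 113→119
Sum = 0+24+45+62+77+91+104+113 = 516.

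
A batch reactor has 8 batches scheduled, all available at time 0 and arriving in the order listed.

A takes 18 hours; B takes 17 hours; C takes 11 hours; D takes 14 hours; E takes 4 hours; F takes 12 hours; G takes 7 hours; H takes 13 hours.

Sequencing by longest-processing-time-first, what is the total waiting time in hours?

415

LPT (decreasing processing time): A B D H F C G E.
A: waits 0, runs 0→18
B: waits 18, runs 18→35
D: waits 35, runs 35→49
H: waits 49, runs 49→62
F: waits 62, runs 62→74
C: waits 74, runs 74→85
G: waits 85, runs 85→92
E: waits 92, runs 92→96
Sum = 0+18+35+49+62+74+85+92 = 415.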